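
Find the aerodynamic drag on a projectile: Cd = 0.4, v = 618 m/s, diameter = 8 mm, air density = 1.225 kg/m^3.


A = pi*(d/2)^2 = pi*(8/2000)^2 = 5.02655e-05 m^2
Fd = 0.5*Cd*rho*A*v^2 = 0.5*0.4*1.225*5.02655e-05*618^2 = 4.703 N

4.703 N


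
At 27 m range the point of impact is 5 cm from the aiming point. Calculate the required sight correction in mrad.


1 mrad subtends 1 cm per 10 m of range, so adj = error_cm / (dist_m / 10) = 5 / (27/10) = 1.852 mrad

1.852 mrad


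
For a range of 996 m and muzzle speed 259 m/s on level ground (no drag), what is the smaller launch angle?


sin(2*theta) = R*g/v0^2 = 996*9.81/259^2 = 0.145656, theta = arcsin(0.145656)/2 = 4.188°

4.188 degrees


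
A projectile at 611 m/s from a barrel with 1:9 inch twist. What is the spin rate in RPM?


twist_m = 9*0.0254 = 0.2286 m
spin = v/twist = 611/0.2286 = 2672.791 rev/s
RPM = spin*60 = 2672.791*60 ≈ 160367 RPM

160367 RPM


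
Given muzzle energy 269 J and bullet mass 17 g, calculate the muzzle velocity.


v = sqrt(2*E/m) = sqrt(2*269/0.017) = 177.9 m/s

177.9 m/s


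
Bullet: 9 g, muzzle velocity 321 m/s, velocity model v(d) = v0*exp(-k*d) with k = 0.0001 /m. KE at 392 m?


v = v0*exp(-k*d) = 321*exp(-0.0001*392) = 308.66 m/s
E = 0.5*m*v^2 = 0.5*0.009*308.66^2 = 428.7 J

428.7 J


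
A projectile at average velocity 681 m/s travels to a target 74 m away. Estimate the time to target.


t = d/v = 74/681 = 0.1087 s

0.1087 s


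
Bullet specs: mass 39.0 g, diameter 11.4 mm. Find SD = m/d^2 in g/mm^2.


SD = m/d^2 = 39.0/11.4^2 = 0.3001 g/mm^2

0.3001 g/mm^2


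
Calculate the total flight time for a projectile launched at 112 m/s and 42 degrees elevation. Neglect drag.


T = 2*v0*sin(theta)/g = 2*112*sin(42°)/9.81 = 15.28 s

15.28 s


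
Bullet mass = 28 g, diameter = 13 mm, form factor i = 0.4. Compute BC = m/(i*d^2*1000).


BC = m/(i*d^2*1000) = 28/(0.4 * 13^2 * 1000) = 0.0004142

0.0004142


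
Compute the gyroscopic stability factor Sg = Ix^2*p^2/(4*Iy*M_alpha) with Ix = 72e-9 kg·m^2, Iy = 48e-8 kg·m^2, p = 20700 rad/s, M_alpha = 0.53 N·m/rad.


Sg = Ix^2 * p^2 / (4 * Iy * M_alpha) = (72e-9)^2 * 20700^2 / (4 * 48e-8 * 0.53) = 2.183

2.183


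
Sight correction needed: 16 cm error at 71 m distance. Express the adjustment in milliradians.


1 mrad subtends 1 cm per 10 m of range, so adj = error_cm / (dist_m / 10) = 16 / (71/10) = 2.254 mrad

2.254 mrad


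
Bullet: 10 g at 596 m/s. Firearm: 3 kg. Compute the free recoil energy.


v_r = m_p*v_p/m_gun = 0.01*596/3 = 1.98667 m/s, E_r = 0.5*m_gun*v_r^2 = 0.5*3*1.98667^2 = 5.92 J

5.92 J


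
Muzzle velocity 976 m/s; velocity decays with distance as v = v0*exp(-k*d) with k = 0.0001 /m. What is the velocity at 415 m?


v = v0*exp(-k*d) = 976*exp(-0.0001*415) = 936.3 m/s

936.3 m/s


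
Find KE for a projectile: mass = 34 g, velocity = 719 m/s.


E = 0.5*m*v^2 = 0.5*0.034*719^2 = 8788 J

8788 J


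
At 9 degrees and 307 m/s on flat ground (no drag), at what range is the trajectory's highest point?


R = v0^2*sin(2*theta)/g = 307^2*sin(2*9°)/9.81 = 2968.86 m
apex_dist = R/2 = 2968.86/2 = 1484 m

1484 m


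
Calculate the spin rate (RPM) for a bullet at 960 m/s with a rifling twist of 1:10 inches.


twist_m = 10*0.0254 = 0.254 m
spin = v/twist = 960/0.254 = 3779.528 rev/s
RPM = spin*60 = 3779.528*60 ≈ 226772 RPM

226772 RPM


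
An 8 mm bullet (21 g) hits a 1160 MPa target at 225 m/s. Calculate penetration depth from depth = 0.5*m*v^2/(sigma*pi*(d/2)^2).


A = pi*(d/2)^2 = pi*(8/2)^2 = 50.2655 mm^2
E = 0.5*m*v^2 = 0.5*0.021*225^2 = 531.562 J
depth = E/(sigma*A) = 531.562 J / (1160 MPa * 50.2655 mm^2) = 531.562/(1160 * 50.2655) m = 0.00911647 m ≈ 9.116 mm

9.116 mm


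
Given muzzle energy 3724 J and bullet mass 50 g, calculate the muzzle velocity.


v = sqrt(2*E/m) = sqrt(2*3724/0.05) = 386 m/s

386 m/s


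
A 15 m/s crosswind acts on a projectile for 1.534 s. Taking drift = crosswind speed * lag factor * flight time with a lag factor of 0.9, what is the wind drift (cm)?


drift = v_wind * lag * t = 15 * 0.9 * 1.534 = 20.709 m ≈ 2071 cm

2071 cm


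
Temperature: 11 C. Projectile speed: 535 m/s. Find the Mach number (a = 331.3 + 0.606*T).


a = 331.3 + 0.606*(11) = 337.966 m/s
M = v/a = 535/337.966 = 1.583

1.583


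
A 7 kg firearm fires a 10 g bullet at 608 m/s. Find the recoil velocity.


v_recoil = m_p * v_p / m_gun = 0.01 * 608 / 7 = 0.8686 m/s

0.8686 m/s


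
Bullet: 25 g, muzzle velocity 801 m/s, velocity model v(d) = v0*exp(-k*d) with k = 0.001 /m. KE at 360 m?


v = v0*exp(-k*d) = 801*exp(-0.001*360) = 558.839 m/s
E = 0.5*m*v^2 = 0.5*0.025*558.839^2 = 3904 J

3904 J


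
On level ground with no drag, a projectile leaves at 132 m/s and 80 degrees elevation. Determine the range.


R = v0^2 * sin(2*theta) / g = 132^2 * sin(2*80°) / 9.81 = 607.5 m

607.5 m


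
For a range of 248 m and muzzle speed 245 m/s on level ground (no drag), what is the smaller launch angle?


sin(2*theta) = R*g/v0^2 = 248*9.81/245^2 = 0.0405311, theta = arcsin(0.0405311)/2 = 1.161°

1.161 degrees


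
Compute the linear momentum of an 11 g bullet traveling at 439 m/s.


p = m*v = 0.011*439 = 4.829 kg·m/s

4.829 kg·m/s


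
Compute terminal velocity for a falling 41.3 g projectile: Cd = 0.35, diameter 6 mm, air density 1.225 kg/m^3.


A = pi*(d/2)^2 = pi*(6/2000)^2 = 2.82743e-05 m^2
vt = sqrt(2mg/(Cd*rho*A)) = sqrt(2*0.0413*9.81/(0.35 * 1.225 * 2.82743e-05)) = 258.5 m/s

258.5 m/s


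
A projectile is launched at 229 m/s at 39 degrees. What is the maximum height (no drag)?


H = (v0*sin(theta))^2 / (2g) = (229*sin(39°))^2 / (2*9.81) = 1059 m

1059 m


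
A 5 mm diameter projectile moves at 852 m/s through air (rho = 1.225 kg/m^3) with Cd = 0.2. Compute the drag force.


A = pi*(d/2)^2 = pi*(5/2000)^2 = 1.96350e-05 m^2
Fd = 0.5*Cd*rho*A*v^2 = 0.5*0.2*1.225*1.96350e-05*852^2 = 1.746 N

1.746 N


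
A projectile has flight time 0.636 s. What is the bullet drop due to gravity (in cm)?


drop = 0.5*g*t^2 = 0.5*9.81*0.636^2 = 1.98405 m ≈ 198.4 cm

198.4 cm


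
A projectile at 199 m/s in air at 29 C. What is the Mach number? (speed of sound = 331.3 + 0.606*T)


a = 331.3 + 0.606*(29) = 348.874 m/s
M = v/a = 199/348.874 = 0.5704

0.5704


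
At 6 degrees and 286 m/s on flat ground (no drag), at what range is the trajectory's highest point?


R = v0^2*sin(2*theta)/g = 286^2*sin(2*6°)/9.81 = 1733.57 m
apex_dist = R/2 = 1733.57/2 = 866.8 m

866.8 m


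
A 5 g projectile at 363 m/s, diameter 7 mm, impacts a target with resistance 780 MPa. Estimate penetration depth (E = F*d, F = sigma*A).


A = pi*(d/2)^2 = pi*(7/2)^2 = 38.4845 mm^2
E = 0.5*m*v^2 = 0.5*0.005*363^2 = 329.423 J
depth = E/(sigma*A) = 329.423 J / (780 MPa * 38.4845 mm^2) = 329.423/(780 * 38.4845) m = 0.0109742 m ≈ 10.97 mm

10.97 mm


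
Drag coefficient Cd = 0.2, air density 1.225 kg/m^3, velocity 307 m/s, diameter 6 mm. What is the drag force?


A = pi*(d/2)^2 = pi*(6/2000)^2 = 2.82743e-05 m^2
Fd = 0.5*Cd*rho*A*v^2 = 0.5*0.2*1.225*2.82743e-05*307^2 = 0.3264 N

0.3264 N


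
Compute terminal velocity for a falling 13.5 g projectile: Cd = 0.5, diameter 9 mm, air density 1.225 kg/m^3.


A = pi*(d/2)^2 = pi*(9/2000)^2 = 6.36173e-05 m^2
vt = sqrt(2mg/(Cd*rho*A)) = sqrt(2*0.0135*9.81/(0.5 * 1.225 * 6.36173e-05)) = 82.45 m/s

82.45 m/s


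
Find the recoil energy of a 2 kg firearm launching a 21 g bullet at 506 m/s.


v_r = m_p*v_p/m_gun = 0.021*506/2 = 5.313 m/s, E_r = 0.5*m_gun*v_r^2 = 0.5*2*5.313^2 = 28.23 J

28.23 J


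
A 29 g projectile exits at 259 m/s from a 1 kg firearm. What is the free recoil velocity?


v_recoil = m_p * v_p / m_gun = 0.029 * 259 / 1 = 7.511 m/s

7.511 m/s


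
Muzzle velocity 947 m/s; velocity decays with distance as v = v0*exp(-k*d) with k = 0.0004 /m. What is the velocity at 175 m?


v = v0*exp(-k*d) = 947*exp(-0.0004*175) = 883 m/s

883 m/s


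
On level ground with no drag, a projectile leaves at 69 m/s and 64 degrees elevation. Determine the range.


R = v0^2 * sin(2*theta) / g = 69^2 * sin(2*64°) / 9.81 = 382.4 m

382.4 m


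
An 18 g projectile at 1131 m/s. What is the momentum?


p = m*v = 0.018*1131 = 20.36 kg·m/s

20.36 kg·m/s


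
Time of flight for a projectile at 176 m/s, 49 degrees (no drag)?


T = 2*v0*sin(theta)/g = 2*176*sin(49°)/9.81 = 27.08 s

27.08 s


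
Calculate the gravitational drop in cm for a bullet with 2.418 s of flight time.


drop = 0.5*g*t^2 = 0.5*9.81*2.418^2 = 28.6782 m ≈ 2868 cm

2868 cm


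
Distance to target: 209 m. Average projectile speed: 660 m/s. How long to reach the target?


t = d/v = 209/660 = 0.3167 s

0.3167 s


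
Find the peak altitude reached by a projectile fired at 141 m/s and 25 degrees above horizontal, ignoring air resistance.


H = (v0*sin(theta))^2 / (2g) = (141*sin(25°))^2 / (2*9.81) = 181 m

181 m


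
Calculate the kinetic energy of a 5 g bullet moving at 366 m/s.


E = 0.5*m*v^2 = 0.5*0.005*366^2 = 334.9 J

334.9 J


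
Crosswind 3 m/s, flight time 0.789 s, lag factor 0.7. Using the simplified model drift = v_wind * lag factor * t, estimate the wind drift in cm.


drift = v_wind * lag * t = 3 * 0.7 * 0.789 = 1.6569 m ≈ 165.7 cm

165.7 cm


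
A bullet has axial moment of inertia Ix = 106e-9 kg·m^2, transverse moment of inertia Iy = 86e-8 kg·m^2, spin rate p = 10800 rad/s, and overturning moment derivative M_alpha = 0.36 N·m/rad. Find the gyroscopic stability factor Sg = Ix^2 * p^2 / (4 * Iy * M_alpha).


Sg = Ix^2 * p^2 / (4 * Iy * M_alpha) = (106e-9)^2 * 10800^2 / (4 * 86e-8 * 0.36) = 1.058

1.058


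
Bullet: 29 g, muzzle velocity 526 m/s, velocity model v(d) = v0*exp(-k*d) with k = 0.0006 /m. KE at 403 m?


v = v0*exp(-k*d) = 526*exp(-0.0006*403) = 413.022 m/s
E = 0.5*m*v^2 = 0.5*0.029*413.022^2 = 2474 J

2474 J


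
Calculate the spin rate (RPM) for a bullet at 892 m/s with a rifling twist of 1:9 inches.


twist_m = 9*0.0254 = 0.2286 m
spin = v/twist = 892/0.2286 = 3902.012 rev/s
RPM = spin*60 = 3902.012*60 ≈ 234121 RPM

234121 RPM


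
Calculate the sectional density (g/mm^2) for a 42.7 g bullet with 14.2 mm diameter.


SD = m/d^2 = 42.7/14.2^2 = 0.2118 g/mm^2

0.2118 g/mm^2


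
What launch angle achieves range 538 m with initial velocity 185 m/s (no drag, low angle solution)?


sin(2*theta) = R*g/v0^2 = 538*9.81/185^2 = 0.154208, theta = arcsin(0.154208)/2 = 4.435°

4.435 degrees


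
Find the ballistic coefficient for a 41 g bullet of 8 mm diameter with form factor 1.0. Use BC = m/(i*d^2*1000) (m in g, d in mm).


BC = m/(i*d^2*1000) = 41/(1.0 * 8^2 * 1000) = 0.0006406

0.0006406


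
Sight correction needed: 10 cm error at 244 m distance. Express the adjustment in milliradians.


1 mrad subtends 1 cm per 10 m of range, so adj = error_cm / (dist_m / 10) = 10 / (244/10) = 0.4098 mrad

0.4098 mrad


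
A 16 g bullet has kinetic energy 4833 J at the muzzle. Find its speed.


v = sqrt(2*E/m) = sqrt(2*4833/0.016) = 777.3 m/s

777.3 m/s


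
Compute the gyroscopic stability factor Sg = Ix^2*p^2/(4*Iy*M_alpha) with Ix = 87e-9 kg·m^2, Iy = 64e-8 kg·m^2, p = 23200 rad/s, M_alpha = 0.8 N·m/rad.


Sg = Ix^2 * p^2 / (4 * Iy * M_alpha) = (87e-9)^2 * 23200^2 / (4 * 64e-8 * 0.8) = 1.989

1.989


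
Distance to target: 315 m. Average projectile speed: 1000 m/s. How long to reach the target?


t = d/v = 315/1000 = 0.315 s

0.315 s


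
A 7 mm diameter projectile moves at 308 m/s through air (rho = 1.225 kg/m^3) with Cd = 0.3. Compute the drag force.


A = pi*(d/2)^2 = pi*(7/2000)^2 = 3.84845e-05 m^2
Fd = 0.5*Cd*rho*A*v^2 = 0.5*0.3*1.225*3.84845e-05*308^2 = 0.6708 N

0.6708 N


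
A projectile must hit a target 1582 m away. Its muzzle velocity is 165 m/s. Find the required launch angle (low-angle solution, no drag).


sin(2*theta) = R*g/v0^2 = 1582*9.81/165^2 = 0.570043, theta = arcsin(0.570043)/2 = 17.38°

17.38 degrees


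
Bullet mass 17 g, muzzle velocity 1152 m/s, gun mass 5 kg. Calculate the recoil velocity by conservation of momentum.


v_recoil = m_p * v_p / m_gun = 0.017 * 1152 / 5 = 3.917 m/s

3.917 m/s


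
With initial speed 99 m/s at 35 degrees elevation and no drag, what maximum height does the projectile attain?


H = (v0*sin(theta))^2 / (2g) = (99*sin(35°))^2 / (2*9.81) = 164.3 m

164.3 m


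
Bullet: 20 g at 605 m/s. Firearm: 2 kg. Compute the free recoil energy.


v_r = m_p*v_p/m_gun = 0.02*605/2 = 6.05 m/s, E_r = 0.5*m_gun*v_r^2 = 0.5*2*6.05^2 = 36.6 J

36.6 J


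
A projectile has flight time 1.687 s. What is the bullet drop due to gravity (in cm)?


drop = 0.5*g*t^2 = 0.5*9.81*1.687^2 = 13.9595 m ≈ 1396 cm

1396 cm


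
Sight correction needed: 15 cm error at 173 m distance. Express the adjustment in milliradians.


1 mrad subtends 1 cm per 10 m of range, so adj = error_cm / (dist_m / 10) = 15 / (173/10) = 0.8671 mrad

0.8671 mrad


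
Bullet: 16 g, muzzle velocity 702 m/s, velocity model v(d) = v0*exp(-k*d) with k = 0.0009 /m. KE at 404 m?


v = v0*exp(-k*d) = 702*exp(-0.0009*404) = 488.009 m/s
E = 0.5*m*v^2 = 0.5*0.016*488.009^2 = 1905 J

1905 J


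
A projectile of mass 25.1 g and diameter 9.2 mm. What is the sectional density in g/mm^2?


SD = m/d^2 = 25.1/9.2^2 = 0.2966 g/mm^2

0.2966 g/mm^2


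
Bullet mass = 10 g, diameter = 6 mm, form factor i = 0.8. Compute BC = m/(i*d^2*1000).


BC = m/(i*d^2*1000) = 10/(0.8 * 6^2 * 1000) = 0.0003472

0.0003472


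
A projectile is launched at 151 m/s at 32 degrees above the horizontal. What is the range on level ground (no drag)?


R = v0^2 * sin(2*theta) / g = 151^2 * sin(2*32°) / 9.81 = 2089 m

2089 m


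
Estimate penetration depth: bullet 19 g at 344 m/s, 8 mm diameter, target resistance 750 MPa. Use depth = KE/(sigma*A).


A = pi*(d/2)^2 = pi*(8/2)^2 = 50.2655 mm^2
E = 0.5*m*v^2 = 0.5*0.019*344^2 = 1124.19 J
depth = E/(sigma*A) = 1124.19 J / (750 MPa * 50.2655 mm^2) = 1124.19/(750 * 50.2655) m = 0.0298201 m ≈ 29.82 mm

29.82 mm


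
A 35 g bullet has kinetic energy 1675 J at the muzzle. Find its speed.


v = sqrt(2*E/m) = sqrt(2*1675/0.035) = 309.4 m/s

309.4 m/s


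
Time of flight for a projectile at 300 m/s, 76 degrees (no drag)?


T = 2*v0*sin(theta)/g = 2*300*sin(76°)/9.81 = 59.35 s

59.35 s


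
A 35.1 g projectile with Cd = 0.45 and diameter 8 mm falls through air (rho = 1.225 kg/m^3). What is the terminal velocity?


A = pi*(d/2)^2 = pi*(8/2000)^2 = 5.02655e-05 m^2
vt = sqrt(2mg/(Cd*rho*A)) = sqrt(2*0.0351*9.81/(0.45 * 1.225 * 5.02655e-05)) = 157.6 m/s

157.6 m/s


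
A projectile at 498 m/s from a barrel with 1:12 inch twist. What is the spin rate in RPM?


twist_m = 12*0.0254 = 0.3048 m
spin = v/twist = 498/0.3048 = 1633.858 rev/s
RPM = spin*60 = 1633.858*60 ≈ 98031 RPM

98031 RPM


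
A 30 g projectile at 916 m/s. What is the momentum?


p = m*v = 0.03*916 = 27.48 kg·m/s

27.48 kg·m/s


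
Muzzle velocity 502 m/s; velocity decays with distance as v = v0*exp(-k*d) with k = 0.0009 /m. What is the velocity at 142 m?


v = v0*exp(-k*d) = 502*exp(-0.0009*142) = 441.8 m/s

441.8 m/s


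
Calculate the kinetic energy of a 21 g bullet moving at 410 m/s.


E = 0.5*m*v^2 = 0.5*0.021*410^2 = 1765 J

1765 J


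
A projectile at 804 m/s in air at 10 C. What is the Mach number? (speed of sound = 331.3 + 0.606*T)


a = 331.3 + 0.606*(10) = 337.36 m/s
M = v/a = 804/337.36 = 2.383

2.383


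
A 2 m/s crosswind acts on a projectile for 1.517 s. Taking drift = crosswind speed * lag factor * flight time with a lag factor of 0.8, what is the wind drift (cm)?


drift = v_wind * lag * t = 2 * 0.8 * 1.517 = 2.4272 m ≈ 242.7 cm

242.7 cm


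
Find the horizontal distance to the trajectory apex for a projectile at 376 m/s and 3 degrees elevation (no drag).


R = v0^2*sin(2*theta)/g = 376^2*sin(2*3°)/9.81 = 1506.4 m
apex_dist = R/2 = 1506.4/2 = 753.2 m

753.2 m


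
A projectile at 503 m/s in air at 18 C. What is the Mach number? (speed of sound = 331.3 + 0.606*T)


a = 331.3 + 0.606*(18) = 342.208 m/s
M = v/a = 503/342.208 = 1.47

1.47


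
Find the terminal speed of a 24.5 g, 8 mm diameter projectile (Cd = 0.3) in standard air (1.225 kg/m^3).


A = pi*(d/2)^2 = pi*(8/2000)^2 = 5.02655e-05 m^2
vt = sqrt(2mg/(Cd*rho*A)) = sqrt(2*0.0245*9.81/(0.3 * 1.225 * 5.02655e-05)) = 161.3 m/s

161.3 m/s


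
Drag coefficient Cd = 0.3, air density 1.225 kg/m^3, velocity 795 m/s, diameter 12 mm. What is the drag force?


A = pi*(d/2)^2 = pi*(12/2000)^2 = 1.13097e-04 m^2
Fd = 0.5*Cd*rho*A*v^2 = 0.5*0.3*1.225*1.13097e-04*795^2 = 13.13 N

13.13 N


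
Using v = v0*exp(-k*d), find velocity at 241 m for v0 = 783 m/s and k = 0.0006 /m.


v = v0*exp(-k*d) = 783*exp(-0.0006*241) = 677.6 m/s

677.6 m/s


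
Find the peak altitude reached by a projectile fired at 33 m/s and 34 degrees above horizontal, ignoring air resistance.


H = (v0*sin(theta))^2 / (2g) = (33*sin(34°))^2 / (2*9.81) = 17.36 m

17.36 m


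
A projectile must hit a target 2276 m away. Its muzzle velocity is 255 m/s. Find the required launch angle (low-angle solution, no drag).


sin(2*theta) = R*g/v0^2 = 2276*9.81/255^2 = 0.343369, theta = arcsin(0.343369)/2 = 10.04°

10.04 degrees


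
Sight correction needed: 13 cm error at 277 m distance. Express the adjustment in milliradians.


1 mrad subtends 1 cm per 10 m of range, so adj = error_cm / (dist_m / 10) = 13 / (277/10) = 0.4693 mrad

0.4693 mrad


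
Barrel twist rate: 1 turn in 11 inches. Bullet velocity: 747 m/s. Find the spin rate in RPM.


twist_m = 11*0.0254 = 0.2794 m
spin = v/twist = 747/0.2794 = 2673.586 rev/s
RPM = spin*60 = 2673.586*60 ≈ 160415 RPM

160415 RPM


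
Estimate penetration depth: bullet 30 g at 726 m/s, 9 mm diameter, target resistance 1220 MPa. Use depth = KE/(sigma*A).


A = pi*(d/2)^2 = pi*(9/2)^2 = 63.6173 mm^2
E = 0.5*m*v^2 = 0.5*0.03*726^2 = 7906.14 J
depth = E/(sigma*A) = 7906.14 J / (1220 MPa * 63.6173 mm^2) = 7906.14/(1220 * 63.6173) m = 0.101866 m ≈ 101.9 mm

101.9 mm


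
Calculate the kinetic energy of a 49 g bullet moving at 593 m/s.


E = 0.5*m*v^2 = 0.5*0.049*593^2 = 8615 J

8615 J


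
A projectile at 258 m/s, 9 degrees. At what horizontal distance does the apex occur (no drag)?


R = v0^2*sin(2*theta)/g = 258^2*sin(2*9°)/9.81 = 2096.78 m
apex_dist = R/2 = 2096.78/2 = 1048 m

1048 m


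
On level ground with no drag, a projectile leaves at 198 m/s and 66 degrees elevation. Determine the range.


R = v0^2 * sin(2*theta) / g = 198^2 * sin(2*66°) / 9.81 = 2970 m

2970 m


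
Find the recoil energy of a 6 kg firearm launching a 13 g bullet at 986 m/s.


v_r = m_p*v_p/m_gun = 0.013*986/6 = 2.13633 m/s, E_r = 0.5*m_gun*v_r^2 = 0.5*6*2.13633^2 = 13.69 J

13.69 J


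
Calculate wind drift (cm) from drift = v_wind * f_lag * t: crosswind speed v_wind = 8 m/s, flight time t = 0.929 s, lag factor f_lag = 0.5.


drift = v_wind * lag * t = 8 * 0.5 * 0.929 = 3.716 m ≈ 371.6 cm

371.6 cm


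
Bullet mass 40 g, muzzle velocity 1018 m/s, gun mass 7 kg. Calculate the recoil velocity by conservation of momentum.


v_recoil = m_p * v_p / m_gun = 0.04 * 1018 / 7 = 5.817 m/s

5.817 m/s


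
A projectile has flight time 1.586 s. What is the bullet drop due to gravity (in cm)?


drop = 0.5*g*t^2 = 0.5*9.81*1.586^2 = 12.338 m ≈ 1234 cm

1234 cm


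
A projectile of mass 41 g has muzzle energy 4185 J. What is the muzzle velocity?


v = sqrt(2*E/m) = sqrt(2*4185/0.041) = 451.8 m/s

451.8 m/s


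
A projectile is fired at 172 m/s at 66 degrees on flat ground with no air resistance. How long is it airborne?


T = 2*v0*sin(theta)/g = 2*172*sin(66°)/9.81 = 32.03 s

32.03 s


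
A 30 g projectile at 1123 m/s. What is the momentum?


p = m*v = 0.03*1123 = 33.69 kg·m/s

33.69 kg·m/s


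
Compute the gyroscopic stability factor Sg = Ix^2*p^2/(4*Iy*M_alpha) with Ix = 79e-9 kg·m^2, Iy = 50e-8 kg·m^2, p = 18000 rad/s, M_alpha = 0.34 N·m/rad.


Sg = Ix^2 * p^2 / (4 * Iy * M_alpha) = (79e-9)^2 * 18000^2 / (4 * 50e-8 * 0.34) = 2.974

2.974


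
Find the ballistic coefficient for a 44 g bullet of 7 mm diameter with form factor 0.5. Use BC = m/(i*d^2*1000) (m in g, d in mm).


BC = m/(i*d^2*1000) = 44/(0.5 * 7^2 * 1000) = 0.001796

0.001796


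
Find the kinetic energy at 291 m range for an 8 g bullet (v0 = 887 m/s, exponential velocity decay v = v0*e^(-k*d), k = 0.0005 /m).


v = v0*exp(-k*d) = 887*exp(-0.0005*291) = 766.891 m/s
E = 0.5*m*v^2 = 0.5*0.008*766.891^2 = 2352 J

2352 J


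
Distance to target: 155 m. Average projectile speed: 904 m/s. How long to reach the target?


t = d/v = 155/904 = 0.1715 s

0.1715 s


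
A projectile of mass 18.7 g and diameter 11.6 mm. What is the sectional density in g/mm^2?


SD = m/d^2 = 18.7/11.6^2 = 0.139 g/mm^2

0.139 g/mm^2


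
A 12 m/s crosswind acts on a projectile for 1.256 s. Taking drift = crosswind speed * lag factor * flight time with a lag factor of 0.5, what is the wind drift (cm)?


drift = v_wind * lag * t = 12 * 0.5 * 1.256 = 7.536 m ≈ 753.6 cm

753.6 cm


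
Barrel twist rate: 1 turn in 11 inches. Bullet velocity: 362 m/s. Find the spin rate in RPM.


twist_m = 11*0.0254 = 0.2794 m
spin = v/twist = 362/0.2794 = 1295.634 rev/s
RPM = spin*60 = 1295.634*60 ≈ 77738 RPM

77738 RPM


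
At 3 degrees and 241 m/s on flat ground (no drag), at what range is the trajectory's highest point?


R = v0^2*sin(2*theta)/g = 241^2*sin(2*3°)/9.81 = 618.87 m
apex_dist = R/2 = 618.87/2 = 309.4 m

309.4 m


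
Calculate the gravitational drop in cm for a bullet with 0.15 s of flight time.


drop = 0.5*g*t^2 = 0.5*9.81*0.15^2 = 0.110363 m ≈ 11.04 cm

11.04 cm


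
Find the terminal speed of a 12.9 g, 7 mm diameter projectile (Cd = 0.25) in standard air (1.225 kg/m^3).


A = pi*(d/2)^2 = pi*(7/2000)^2 = 3.84845e-05 m^2
vt = sqrt(2mg/(Cd*rho*A)) = sqrt(2*0.0129*9.81/(0.25 * 1.225 * 3.84845e-05)) = 146.5 m/s

146.5 m/s


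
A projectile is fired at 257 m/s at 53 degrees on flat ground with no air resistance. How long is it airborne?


T = 2*v0*sin(theta)/g = 2*257*sin(53°)/9.81 = 41.84 s

41.84 s


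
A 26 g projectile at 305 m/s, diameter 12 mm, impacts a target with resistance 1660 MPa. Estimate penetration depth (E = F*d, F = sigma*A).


A = pi*(d/2)^2 = pi*(12/2)^2 = 113.097 mm^2
E = 0.5*m*v^2 = 0.5*0.026*305^2 = 1209.33 J
depth = E/(sigma*A) = 1209.33 J / (1660 MPa * 113.097 mm^2) = 1209.33/(1660 * 113.097) m = 0.00644143 m ≈ 6.441 mm

6.441 mm


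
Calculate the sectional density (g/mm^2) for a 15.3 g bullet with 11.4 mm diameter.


SD = m/d^2 = 15.3/11.4^2 = 0.1177 g/mm^2

0.1177 g/mm^2


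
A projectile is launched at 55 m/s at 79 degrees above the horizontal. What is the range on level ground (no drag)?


R = v0^2 * sin(2*theta) / g = 55^2 * sin(2*79°) / 9.81 = 115.5 m

115.5 m


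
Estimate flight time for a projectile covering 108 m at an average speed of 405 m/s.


t = d/v = 108/405 = 0.2667 s

0.2667 s


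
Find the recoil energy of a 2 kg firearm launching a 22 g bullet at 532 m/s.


v_r = m_p*v_p/m_gun = 0.022*532/2 = 5.852 m/s, E_r = 0.5*m_gun*v_r^2 = 0.5*2*5.852^2 = 34.25 J

34.25 J


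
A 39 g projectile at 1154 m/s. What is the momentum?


p = m*v = 0.039*1154 = 45.01 kg·m/s

45.01 kg·m/s


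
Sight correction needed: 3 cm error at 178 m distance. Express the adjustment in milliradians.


1 mrad subtends 1 cm per 10 m of range, so adj = error_cm / (dist_m / 10) = 3 / (178/10) = 0.1685 mrad

0.1685 mrad


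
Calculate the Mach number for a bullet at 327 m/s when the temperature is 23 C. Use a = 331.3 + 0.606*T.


a = 331.3 + 0.606*(23) = 345.238 m/s
M = v/a = 327/345.238 = 0.9472

0.9472


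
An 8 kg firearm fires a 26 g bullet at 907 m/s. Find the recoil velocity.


v_recoil = m_p * v_p / m_gun = 0.026 * 907 / 8 = 2.948 m/s

2.948 m/s


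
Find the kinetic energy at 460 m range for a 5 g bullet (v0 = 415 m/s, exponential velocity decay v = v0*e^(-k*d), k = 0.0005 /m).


v = v0*exp(-k*d) = 415*exp(-0.0005*460) = 329.731 m/s
E = 0.5*m*v^2 = 0.5*0.005*329.731^2 = 271.8 J

271.8 J


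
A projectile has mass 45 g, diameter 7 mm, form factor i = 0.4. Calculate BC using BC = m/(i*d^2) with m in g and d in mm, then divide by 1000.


BC = m/(i*d^2*1000) = 45/(0.4 * 7^2 * 1000) = 0.002296

0.002296


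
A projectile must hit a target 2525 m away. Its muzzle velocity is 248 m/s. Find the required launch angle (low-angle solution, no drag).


sin(2*theta) = R*g/v0^2 = 2525*9.81/248^2 = 0.402742, theta = arcsin(0.402742)/2 = 11.87°

11.87 degrees


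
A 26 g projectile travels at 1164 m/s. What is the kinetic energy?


E = 0.5*m*v^2 = 0.5*0.026*1164^2 = 17614 J

17614 J


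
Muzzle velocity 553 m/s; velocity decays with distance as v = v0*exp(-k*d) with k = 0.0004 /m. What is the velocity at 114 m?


v = v0*exp(-k*d) = 553*exp(-0.0004*114) = 528.3 m/s

528.3 m/s


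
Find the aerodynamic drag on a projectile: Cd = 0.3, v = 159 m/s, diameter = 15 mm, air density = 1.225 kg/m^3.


A = pi*(d/2)^2 = pi*(15/2000)^2 = 1.76715e-04 m^2
Fd = 0.5*Cd*rho*A*v^2 = 0.5*0.3*1.225*1.76715e-04*159^2 = 0.8209 N

0.8209 N


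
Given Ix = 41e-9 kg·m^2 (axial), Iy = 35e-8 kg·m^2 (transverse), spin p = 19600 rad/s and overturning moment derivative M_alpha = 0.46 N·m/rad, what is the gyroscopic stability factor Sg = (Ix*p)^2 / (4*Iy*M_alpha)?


Sg = Ix^2 * p^2 / (4 * Iy * M_alpha) = (41e-9)^2 * 19600^2 / (4 * 35e-8 * 0.46) = 1.003

1.003


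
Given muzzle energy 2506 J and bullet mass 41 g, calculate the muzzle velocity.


v = sqrt(2*E/m) = sqrt(2*2506/0.041) = 349.6 m/s

349.6 m/s


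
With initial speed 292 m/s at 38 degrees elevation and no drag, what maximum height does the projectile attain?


H = (v0*sin(theta))^2 / (2g) = (292*sin(38°))^2 / (2*9.81) = 1647 m

1647 m


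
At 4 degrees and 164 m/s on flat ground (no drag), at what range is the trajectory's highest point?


R = v0^2*sin(2*theta)/g = 164^2*sin(2*4°)/9.81 = 381.57 m
apex_dist = R/2 = 381.57/2 = 190.8 m

190.8 m


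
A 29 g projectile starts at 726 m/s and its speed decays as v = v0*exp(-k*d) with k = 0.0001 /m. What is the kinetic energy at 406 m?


v = v0*exp(-k*d) = 726*exp(-0.0001*406) = 697.115 m/s
E = 0.5*m*v^2 = 0.5*0.029*697.115^2 = 7047 J

7047 J


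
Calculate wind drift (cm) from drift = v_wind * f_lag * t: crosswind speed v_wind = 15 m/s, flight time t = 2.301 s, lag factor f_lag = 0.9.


drift = v_wind * lag * t = 15 * 0.9 * 2.301 = 31.0635 m ≈ 3106 cm

3106 cm


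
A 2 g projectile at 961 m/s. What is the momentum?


p = m*v = 0.002*961 = 1.922 kg·m/s

1.922 kg·m/s


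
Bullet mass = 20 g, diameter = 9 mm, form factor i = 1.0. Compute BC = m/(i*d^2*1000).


BC = m/(i*d^2*1000) = 20/(1.0 * 9^2 * 1000) = 0.0002469

0.0002469


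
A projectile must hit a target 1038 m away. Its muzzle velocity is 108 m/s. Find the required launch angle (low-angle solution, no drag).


sin(2*theta) = R*g/v0^2 = 1038*9.81/108^2 = 0.873009, theta = arcsin(0.873009)/2 = 30.41°

30.41 degrees


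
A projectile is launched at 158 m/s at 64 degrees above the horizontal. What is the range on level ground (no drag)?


R = v0^2 * sin(2*theta) / g = 158^2 * sin(2*64°) / 9.81 = 2005 m

2005 m


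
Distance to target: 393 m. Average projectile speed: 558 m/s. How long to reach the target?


t = d/v = 393/558 = 0.7043 s

0.7043 s


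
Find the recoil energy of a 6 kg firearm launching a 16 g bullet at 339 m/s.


v_r = m_p*v_p/m_gun = 0.016*339/6 = 0.904 m/s, E_r = 0.5*m_gun*v_r^2 = 0.5*6*0.904^2 = 2.452 J

2.452 J


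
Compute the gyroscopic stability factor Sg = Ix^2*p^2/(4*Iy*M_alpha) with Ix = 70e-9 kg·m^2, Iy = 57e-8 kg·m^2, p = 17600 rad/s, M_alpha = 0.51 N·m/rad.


Sg = Ix^2 * p^2 / (4 * Iy * M_alpha) = (70e-9)^2 * 17600^2 / (4 * 57e-8 * 0.51) = 1.305

1.305


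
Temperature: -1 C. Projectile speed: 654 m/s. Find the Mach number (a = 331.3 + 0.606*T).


a = 331.3 + 0.606*(-1) = 330.694 m/s
M = v/a = 654/330.694 = 1.978

1.978


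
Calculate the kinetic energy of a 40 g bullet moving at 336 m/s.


E = 0.5*m*v^2 = 0.5*0.04*336^2 = 2258 J

2258 J


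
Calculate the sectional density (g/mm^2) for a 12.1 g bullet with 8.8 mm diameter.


SD = m/d^2 = 12.1/8.8^2 = 0.1562 g/mm^2

0.1562 g/mm^2


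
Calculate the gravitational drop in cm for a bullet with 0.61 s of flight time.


drop = 0.5*g*t^2 = 0.5*9.81*0.61^2 = 1.82515 m ≈ 182.5 cm

182.5 cm


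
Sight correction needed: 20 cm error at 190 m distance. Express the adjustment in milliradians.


1 mrad subtends 1 cm per 10 m of range, so adj = error_cm / (dist_m / 10) = 20 / (190/10) = 1.053 mrad

1.053 mrad


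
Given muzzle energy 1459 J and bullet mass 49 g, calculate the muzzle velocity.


v = sqrt(2*E/m) = sqrt(2*1459/0.049) = 244 m/s

244 m/s


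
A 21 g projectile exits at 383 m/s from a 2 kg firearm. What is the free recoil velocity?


v_recoil = m_p * v_p / m_gun = 0.021 * 383 / 2 = 4.022 m/s

4.022 m/s


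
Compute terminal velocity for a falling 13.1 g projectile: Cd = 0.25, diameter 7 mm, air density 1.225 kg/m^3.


A = pi*(d/2)^2 = pi*(7/2000)^2 = 3.84845e-05 m^2
vt = sqrt(2mg/(Cd*rho*A)) = sqrt(2*0.0131*9.81/(0.25 * 1.225 * 3.84845e-05)) = 147.7 m/s

147.7 m/s


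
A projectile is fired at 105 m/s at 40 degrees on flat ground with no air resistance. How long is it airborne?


T = 2*v0*sin(theta)/g = 2*105*sin(40°)/9.81 = 13.76 s

13.76 s


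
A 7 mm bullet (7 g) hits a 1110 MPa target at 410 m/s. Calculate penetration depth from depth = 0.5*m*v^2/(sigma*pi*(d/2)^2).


A = pi*(d/2)^2 = pi*(7/2)^2 = 38.4845 mm^2
E = 0.5*m*v^2 = 0.5*0.007*410^2 = 588.35 J
depth = E/(sigma*A) = 588.35 J / (1110 MPa * 38.4845 mm^2) = 588.35/(1110 * 38.4845) m = 0.0137729 m ≈ 13.77 mm

13.77 mm


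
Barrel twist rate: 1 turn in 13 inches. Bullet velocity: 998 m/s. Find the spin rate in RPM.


twist_m = 13*0.0254 = 0.3302 m
spin = v/twist = 998/0.3302 = 3022.411 rev/s
RPM = spin*60 = 3022.411*60 ≈ 181345 RPM

181345 RPM


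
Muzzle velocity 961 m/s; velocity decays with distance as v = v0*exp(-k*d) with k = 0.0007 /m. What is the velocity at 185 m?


v = v0*exp(-k*d) = 961*exp(-0.0007*185) = 844.3 m/s

844.3 m/s


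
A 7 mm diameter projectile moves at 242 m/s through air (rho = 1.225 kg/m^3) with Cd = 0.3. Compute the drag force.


A = pi*(d/2)^2 = pi*(7/2000)^2 = 3.84845e-05 m^2
Fd = 0.5*Cd*rho*A*v^2 = 0.5*0.3*1.225*3.84845e-05*242^2 = 0.4141 N

0.4141 N


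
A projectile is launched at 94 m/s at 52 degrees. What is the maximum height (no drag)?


H = (v0*sin(theta))^2 / (2g) = (94*sin(52°))^2 / (2*9.81) = 279.7 m

279.7 m


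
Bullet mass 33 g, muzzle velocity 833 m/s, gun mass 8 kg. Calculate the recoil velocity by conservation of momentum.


v_recoil = m_p * v_p / m_gun = 0.033 * 833 / 8 = 3.436 m/s

3.436 m/s


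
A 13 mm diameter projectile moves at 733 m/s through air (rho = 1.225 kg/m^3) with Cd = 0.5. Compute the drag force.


A = pi*(d/2)^2 = pi*(13/2000)^2 = 1.32732e-04 m^2
Fd = 0.5*Cd*rho*A*v^2 = 0.5*0.5*1.225*1.32732e-04*733^2 = 21.84 N

21.84 N


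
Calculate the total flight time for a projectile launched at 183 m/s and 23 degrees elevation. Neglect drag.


T = 2*v0*sin(theta)/g = 2*183*sin(23°)/9.81 = 14.58 s

14.58 s


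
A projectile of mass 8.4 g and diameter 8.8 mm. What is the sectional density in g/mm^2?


SD = m/d^2 = 8.4/8.8^2 = 0.1085 g/mm^2

0.1085 g/mm^2


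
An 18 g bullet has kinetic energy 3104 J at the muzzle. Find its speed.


v = sqrt(2*E/m) = sqrt(2*3104/0.018) = 587.3 m/s

587.3 m/s


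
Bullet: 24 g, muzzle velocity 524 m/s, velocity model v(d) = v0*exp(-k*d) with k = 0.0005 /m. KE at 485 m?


v = v0*exp(-k*d) = 524*exp(-0.0005*485) = 411.164 m/s
E = 0.5*m*v^2 = 0.5*0.024*411.164^2 = 2029 J

2029 J


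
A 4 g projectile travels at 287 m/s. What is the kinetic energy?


E = 0.5*m*v^2 = 0.5*0.004*287^2 = 164.7 J

164.7 J


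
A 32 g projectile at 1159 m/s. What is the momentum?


p = m*v = 0.032*1159 = 37.09 kg·m/s

37.09 kg·m/s


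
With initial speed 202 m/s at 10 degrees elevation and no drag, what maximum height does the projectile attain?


H = (v0*sin(theta))^2 / (2g) = (202*sin(10°))^2 / (2*9.81) = 62.71 m

62.71 m


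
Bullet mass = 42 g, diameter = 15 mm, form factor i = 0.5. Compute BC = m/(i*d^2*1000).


BC = m/(i*d^2*1000) = 42/(0.5 * 15^2 * 1000) = 0.0003733

0.0003733


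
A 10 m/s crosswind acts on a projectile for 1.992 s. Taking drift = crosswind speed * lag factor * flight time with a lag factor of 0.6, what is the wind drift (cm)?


drift = v_wind * lag * t = 10 * 0.6 * 1.992 = 11.952 m ≈ 1195 cm

1195 cm


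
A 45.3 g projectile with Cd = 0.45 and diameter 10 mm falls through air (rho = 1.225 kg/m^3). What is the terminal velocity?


A = pi*(d/2)^2 = pi*(10/2000)^2 = 7.85398e-05 m^2
vt = sqrt(2mg/(Cd*rho*A)) = sqrt(2*0.0453*9.81/(0.45 * 1.225 * 7.85398e-05)) = 143.3 m/s

143.3 m/s


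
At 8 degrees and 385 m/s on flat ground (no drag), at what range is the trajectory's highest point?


R = v0^2*sin(2*theta)/g = 385^2*sin(2*8°)/9.81 = 4164.77 m
apex_dist = R/2 = 4164.77/2 = 2082 m

2082 m


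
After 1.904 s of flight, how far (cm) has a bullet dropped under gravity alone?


drop = 0.5*g*t^2 = 0.5*9.81*1.904^2 = 17.7817 m ≈ 1778 cm

1778 cm


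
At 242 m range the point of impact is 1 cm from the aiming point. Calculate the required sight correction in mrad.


1 mrad subtends 1 cm per 10 m of range, so adj = error_cm / (dist_m / 10) = 1 / (242/10) = 0.04132 mrad

0.04132 mrad


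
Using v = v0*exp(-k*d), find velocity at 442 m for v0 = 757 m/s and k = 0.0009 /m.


v = v0*exp(-k*d) = 757*exp(-0.0009*442) = 508.5 m/s

508.5 m/s


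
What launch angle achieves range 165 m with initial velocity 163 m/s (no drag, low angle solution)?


sin(2*theta) = R*g/v0^2 = 165*9.81/163^2 = 0.0609225, theta = arcsin(0.0609225)/2 = 1.746°

1.746 degrees


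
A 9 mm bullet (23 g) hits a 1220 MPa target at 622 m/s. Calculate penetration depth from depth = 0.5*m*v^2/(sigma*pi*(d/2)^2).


A = pi*(d/2)^2 = pi*(9/2)^2 = 63.6173 mm^2
E = 0.5*m*v^2 = 0.5*0.023*622^2 = 4449.17 J
depth = E/(sigma*A) = 4449.17 J / (1220 MPa * 63.6173 mm^2) = 4449.17/(1220 * 63.6173) m = 0.057325 m ≈ 57.32 mm

57.32 mm


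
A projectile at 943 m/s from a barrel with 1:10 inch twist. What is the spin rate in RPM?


twist_m = 10*0.0254 = 0.254 m
spin = v/twist = 943/0.254 = 3712.598 rev/s
RPM = spin*60 = 3712.598*60 ≈ 222756 RPM

222756 RPM


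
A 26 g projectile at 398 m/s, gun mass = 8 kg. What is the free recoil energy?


v_r = m_p*v_p/m_gun = 0.026*398/8 = 1.2935 m/s, E_r = 0.5*m_gun*v_r^2 = 0.5*8*1.2935^2 = 6.693 J

6.693 J


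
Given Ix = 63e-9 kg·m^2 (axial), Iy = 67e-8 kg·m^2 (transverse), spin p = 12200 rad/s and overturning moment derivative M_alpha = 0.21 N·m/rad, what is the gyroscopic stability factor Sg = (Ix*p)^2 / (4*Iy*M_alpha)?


Sg = Ix^2 * p^2 / (4 * Iy * M_alpha) = (63e-9)^2 * 12200^2 / (4 * 67e-8 * 0.21) = 1.05

1.05


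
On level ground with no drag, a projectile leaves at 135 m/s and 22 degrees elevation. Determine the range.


R = v0^2 * sin(2*theta) / g = 135^2 * sin(2*22°) / 9.81 = 1291 m

1291 m


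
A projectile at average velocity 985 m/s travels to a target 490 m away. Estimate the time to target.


t = d/v = 490/985 = 0.4975 s

0.4975 s


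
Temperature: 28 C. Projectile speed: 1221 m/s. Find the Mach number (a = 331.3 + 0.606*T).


a = 331.3 + 0.606*(28) = 348.268 m/s
M = v/a = 1221/348.268 = 3.506

3.506


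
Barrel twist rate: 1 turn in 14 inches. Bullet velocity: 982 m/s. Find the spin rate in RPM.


twist_m = 14*0.0254 = 0.3556 m
spin = v/twist = 982/0.3556 = 2761.53 rev/s
RPM = spin*60 = 2761.53*60 ≈ 165692 RPM

165692 RPM


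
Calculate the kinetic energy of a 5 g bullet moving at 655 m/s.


E = 0.5*m*v^2 = 0.5*0.005*655^2 = 1073 J

1073 J


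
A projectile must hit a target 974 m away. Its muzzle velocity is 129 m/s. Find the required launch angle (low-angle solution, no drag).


sin(2*theta) = R*g/v0^2 = 974*9.81/129^2 = 0.574181, theta = arcsin(0.574181)/2 = 17.52°

17.52 degrees


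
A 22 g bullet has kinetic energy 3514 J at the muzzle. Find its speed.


v = sqrt(2*E/m) = sqrt(2*3514/0.022) = 565.2 m/s

565.2 m/s


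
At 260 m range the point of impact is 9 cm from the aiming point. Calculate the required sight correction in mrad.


1 mrad subtends 1 cm per 10 m of range, so adj = error_cm / (dist_m / 10) = 9 / (260/10) = 0.3462 mrad

0.3462 mrad


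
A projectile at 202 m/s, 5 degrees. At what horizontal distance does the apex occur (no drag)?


R = v0^2*sin(2*theta)/g = 202^2*sin(2*5°)/9.81 = 722.277 m
apex_dist = R/2 = 722.277/2 = 361.1 m

361.1 m


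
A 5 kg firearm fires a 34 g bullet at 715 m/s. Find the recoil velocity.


v_recoil = m_p * v_p / m_gun = 0.034 * 715 / 5 = 4.862 m/s

4.862 m/s


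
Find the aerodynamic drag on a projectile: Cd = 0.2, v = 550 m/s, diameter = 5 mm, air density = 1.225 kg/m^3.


A = pi*(d/2)^2 = pi*(5/2000)^2 = 1.96350e-05 m^2
Fd = 0.5*Cd*rho*A*v^2 = 0.5*0.2*1.225*1.96350e-05*550^2 = 0.7276 N

0.7276 N


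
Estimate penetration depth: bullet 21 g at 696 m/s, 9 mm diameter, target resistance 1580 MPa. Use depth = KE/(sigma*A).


A = pi*(d/2)^2 = pi*(9/2)^2 = 63.6173 mm^2
E = 0.5*m*v^2 = 0.5*0.021*696^2 = 5086.37 J
depth = E/(sigma*A) = 5086.37 J / (1580 MPa * 63.6173 mm^2) = 5086.37/(1580 * 63.6173) m = 0.0506029 m ≈ 50.6 mm

50.6 mm


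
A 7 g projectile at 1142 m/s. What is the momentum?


p = m*v = 0.007*1142 = 7.994 kg·m/s

7.994 kg·m/s


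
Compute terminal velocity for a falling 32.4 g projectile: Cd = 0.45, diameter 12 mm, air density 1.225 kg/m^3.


A = pi*(d/2)^2 = pi*(12/2000)^2 = 1.13097e-04 m^2
vt = sqrt(2mg/(Cd*rho*A)) = sqrt(2*0.0324*9.81/(0.45 * 1.225 * 1.13097e-04)) = 101 m/s

101 m/s


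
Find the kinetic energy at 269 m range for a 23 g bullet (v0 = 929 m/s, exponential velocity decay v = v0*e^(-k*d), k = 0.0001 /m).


v = v0*exp(-k*d) = 929*exp(-0.0001*269) = 904.343 m/s
E = 0.5*m*v^2 = 0.5*0.023*904.343^2 = 9405 J

9405 J


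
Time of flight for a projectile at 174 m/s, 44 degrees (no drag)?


T = 2*v0*sin(theta)/g = 2*174*sin(44°)/9.81 = 24.64 s

24.64 s


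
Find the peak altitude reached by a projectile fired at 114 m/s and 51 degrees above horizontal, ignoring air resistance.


H = (v0*sin(theta))^2 / (2g) = (114*sin(51°))^2 / (2*9.81) = 400.1 m

400.1 m


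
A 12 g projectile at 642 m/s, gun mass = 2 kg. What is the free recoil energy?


v_r = m_p*v_p/m_gun = 0.012*642/2 = 3.852 m/s, E_r = 0.5*m_gun*v_r^2 = 0.5*2*3.852^2 = 14.84 J

14.84 J


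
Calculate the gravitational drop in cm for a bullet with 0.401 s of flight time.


drop = 0.5*g*t^2 = 0.5*9.81*0.401^2 = 0.788729 m ≈ 78.87 cm

78.87 cm


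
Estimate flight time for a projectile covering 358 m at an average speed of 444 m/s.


t = d/v = 358/444 = 0.8063 s

0.8063 s


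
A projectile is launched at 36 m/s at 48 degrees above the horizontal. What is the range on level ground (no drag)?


R = v0^2 * sin(2*theta) / g = 36^2 * sin(2*48°) / 9.81 = 131.4 m

131.4 m
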